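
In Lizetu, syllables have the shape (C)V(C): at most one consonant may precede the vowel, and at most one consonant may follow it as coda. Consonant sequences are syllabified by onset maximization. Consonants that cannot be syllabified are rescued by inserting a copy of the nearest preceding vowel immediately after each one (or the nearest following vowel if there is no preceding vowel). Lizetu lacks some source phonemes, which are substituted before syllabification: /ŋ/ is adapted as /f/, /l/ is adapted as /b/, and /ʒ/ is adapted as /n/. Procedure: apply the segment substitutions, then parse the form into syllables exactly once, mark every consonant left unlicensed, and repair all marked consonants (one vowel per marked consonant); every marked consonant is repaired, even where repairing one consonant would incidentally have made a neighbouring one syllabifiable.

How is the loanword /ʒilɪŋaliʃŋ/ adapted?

nibɪfabiʃfi

Substitution: /ʒ/ → /n/, /l/ → /b/, /ŋ/ → /f/, giving /nibɪfabiʃf/.
Syllabifying with onset maximization leaves /f/ stranded (at most one coda consonant is licensed; onsets are limited to one consonant).
Inserting the epenthetic vowel yields /f/ → /fi/.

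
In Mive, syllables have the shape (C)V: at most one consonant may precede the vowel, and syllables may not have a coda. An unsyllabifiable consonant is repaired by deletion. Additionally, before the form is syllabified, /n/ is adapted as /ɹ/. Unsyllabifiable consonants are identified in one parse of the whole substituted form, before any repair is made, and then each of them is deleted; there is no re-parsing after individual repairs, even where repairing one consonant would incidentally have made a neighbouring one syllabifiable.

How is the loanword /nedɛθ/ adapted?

ɹedɛ

Substitution: /n/ → /ɹ/, giving /ɹedɛθ/.
Syllabifying with onset maximization leaves /θ/ stranded (no codas are permitted; onsets are limited to one consonant).
Each unlicensed consonant is deleted: /θ/.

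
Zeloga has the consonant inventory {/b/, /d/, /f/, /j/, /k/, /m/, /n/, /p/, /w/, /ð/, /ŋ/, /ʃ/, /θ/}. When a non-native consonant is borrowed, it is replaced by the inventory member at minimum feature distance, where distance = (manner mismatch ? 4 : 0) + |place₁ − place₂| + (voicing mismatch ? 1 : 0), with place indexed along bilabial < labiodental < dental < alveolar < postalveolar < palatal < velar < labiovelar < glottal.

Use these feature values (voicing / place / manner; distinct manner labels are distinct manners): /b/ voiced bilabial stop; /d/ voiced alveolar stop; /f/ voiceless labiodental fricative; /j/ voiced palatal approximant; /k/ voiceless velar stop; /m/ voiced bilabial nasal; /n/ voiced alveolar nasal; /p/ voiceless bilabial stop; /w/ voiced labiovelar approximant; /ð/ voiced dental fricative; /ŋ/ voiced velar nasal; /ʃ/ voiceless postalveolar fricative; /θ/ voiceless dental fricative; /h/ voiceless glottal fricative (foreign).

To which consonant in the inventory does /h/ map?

/ʃ/ is closest: same manner (fricative), place distance 4 (glottal→postalveolar), same voicing; total 4. Next closest is /k/ at distance 6.

ʃ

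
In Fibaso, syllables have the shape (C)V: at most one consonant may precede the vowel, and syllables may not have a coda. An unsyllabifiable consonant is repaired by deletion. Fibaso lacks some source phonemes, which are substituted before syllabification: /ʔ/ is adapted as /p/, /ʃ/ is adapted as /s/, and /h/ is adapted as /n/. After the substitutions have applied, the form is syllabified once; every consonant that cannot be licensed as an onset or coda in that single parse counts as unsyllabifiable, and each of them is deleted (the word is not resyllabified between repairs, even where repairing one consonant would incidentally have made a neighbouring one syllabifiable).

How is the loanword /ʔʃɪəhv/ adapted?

sɪə

Substitution: /ʔ/ → /p/, /ʃ/ → /s/, /h/ → /n/, giving /psɪənv/.
Syllabifying with onset maximization leaves /p/, /n/, /v/ stranded (no codas are permitted; onsets are limited to one consonant).
Deleting the stranded consonants removes /p/, /n/, /v/.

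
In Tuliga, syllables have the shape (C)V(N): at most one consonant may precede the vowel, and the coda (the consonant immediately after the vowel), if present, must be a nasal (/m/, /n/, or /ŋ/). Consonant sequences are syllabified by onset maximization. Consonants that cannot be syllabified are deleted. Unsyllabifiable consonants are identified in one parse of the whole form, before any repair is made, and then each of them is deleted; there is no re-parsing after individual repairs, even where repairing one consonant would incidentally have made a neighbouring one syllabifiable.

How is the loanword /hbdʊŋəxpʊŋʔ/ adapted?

dʊŋəpʊŋ

The consonants /h/, /b/, /x/, /ʔ/ cannot be parsed into a legal (C)V(N) syllable (only a nasal (/m/, /n/, or /ŋ/) is licensed in coda position; onsets are limited to one consonant).
Deletion applies to /h/, /b/, /x/, /ʔ/.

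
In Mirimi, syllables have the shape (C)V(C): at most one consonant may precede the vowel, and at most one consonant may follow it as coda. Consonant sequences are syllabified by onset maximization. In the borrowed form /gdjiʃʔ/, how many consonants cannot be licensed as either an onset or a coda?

3

The consonants /g/, /d/, /ʔ/ cannot be parsed into a legal (C)V(C) syllable (at most one coda consonant is licensed; onsets are limited to one consonant).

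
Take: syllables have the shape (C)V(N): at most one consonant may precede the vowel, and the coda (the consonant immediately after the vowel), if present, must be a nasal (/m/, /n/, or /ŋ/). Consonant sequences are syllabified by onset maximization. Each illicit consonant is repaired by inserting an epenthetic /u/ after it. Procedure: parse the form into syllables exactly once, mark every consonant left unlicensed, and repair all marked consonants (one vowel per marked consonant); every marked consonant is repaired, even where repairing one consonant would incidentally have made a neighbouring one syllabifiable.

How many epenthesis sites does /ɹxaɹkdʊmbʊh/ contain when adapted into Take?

The unsyllabifiable consonants are /ɹ/, /ɹ/, /k/, /h/; each receives one epenthetic vowel.

4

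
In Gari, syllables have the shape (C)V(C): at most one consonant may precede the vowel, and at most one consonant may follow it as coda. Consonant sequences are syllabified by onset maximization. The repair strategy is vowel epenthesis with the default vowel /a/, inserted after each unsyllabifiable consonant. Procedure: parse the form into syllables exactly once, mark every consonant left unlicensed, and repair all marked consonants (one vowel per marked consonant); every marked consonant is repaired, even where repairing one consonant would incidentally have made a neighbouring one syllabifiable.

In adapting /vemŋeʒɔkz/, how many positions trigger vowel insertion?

1

The unsyllabifiable consonants are /z/; each receives one epenthetic vowel.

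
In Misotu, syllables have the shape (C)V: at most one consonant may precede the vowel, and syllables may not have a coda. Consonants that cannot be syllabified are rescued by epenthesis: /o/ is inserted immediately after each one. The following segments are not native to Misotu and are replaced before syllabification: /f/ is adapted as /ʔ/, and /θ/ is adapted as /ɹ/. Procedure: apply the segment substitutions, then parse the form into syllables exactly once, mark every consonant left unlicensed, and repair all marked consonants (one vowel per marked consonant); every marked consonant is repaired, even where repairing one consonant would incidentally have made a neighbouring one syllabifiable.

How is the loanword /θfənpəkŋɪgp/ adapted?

ɹoʔənopəkoŋɪgopo

Substitution: /θ/ → /ɹ/, /f/ → /ʔ/, giving /ɹʔənpəkŋɪgp/.
The consonants /ɹ/, /n/, /k/, /g/, /p/ cannot be parsed into a legal (C)V syllable (no codas are permitted; onsets are limited to one consonant).
Inserting the epenthetic vowel yields /ɹ/ → /ɹo/, /n/ → /no/, /k/ → /ko/, /g/ → /go/, /p/ → /po/.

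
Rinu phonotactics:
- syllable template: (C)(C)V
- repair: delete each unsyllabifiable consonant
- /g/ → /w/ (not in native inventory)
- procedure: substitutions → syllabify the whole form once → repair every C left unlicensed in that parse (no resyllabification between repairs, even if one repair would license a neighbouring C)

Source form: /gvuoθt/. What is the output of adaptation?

wvuo

Substitution: /g/ → /w/, giving /wvuoθt/.
Syllabifying with onset maximization leaves /θ/, /t/ stranded (no codas are permitted; onsets may contain at most 2 consonants).
Each unlicensed consonant is deleted: /θ/, /t/.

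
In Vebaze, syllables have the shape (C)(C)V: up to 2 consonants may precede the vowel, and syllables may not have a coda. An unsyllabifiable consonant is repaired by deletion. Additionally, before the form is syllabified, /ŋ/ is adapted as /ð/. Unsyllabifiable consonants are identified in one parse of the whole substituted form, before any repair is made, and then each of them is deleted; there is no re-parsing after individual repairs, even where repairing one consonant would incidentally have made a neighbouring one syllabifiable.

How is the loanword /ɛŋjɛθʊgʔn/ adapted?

Substitution: /ŋ/ → /ð/, giving /ɛðjɛθʊgʔn/.
The consonants /g/, /ʔ/, /n/ cannot be parsed into a legal (C)(C)V syllable (no codas are permitted; onsets may contain at most 2 consonants).
Deletion applies to /g/, /ʔ/, /n/.

ɛðjɛθʊ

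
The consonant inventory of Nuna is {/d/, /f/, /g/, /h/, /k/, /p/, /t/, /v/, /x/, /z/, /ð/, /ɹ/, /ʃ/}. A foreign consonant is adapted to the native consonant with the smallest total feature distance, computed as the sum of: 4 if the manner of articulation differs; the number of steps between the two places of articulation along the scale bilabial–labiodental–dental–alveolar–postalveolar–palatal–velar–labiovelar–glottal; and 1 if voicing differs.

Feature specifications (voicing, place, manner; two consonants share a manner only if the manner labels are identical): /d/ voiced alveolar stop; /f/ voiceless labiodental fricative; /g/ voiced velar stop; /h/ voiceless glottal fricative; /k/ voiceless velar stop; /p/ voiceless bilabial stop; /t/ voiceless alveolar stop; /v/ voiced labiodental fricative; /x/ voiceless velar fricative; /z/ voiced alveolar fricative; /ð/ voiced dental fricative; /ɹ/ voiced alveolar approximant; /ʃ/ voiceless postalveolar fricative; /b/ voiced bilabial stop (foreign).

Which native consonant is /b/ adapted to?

/p/ is closest: same manner (stop), place distance 0 (bilabial→bilabial), voicing differs (+1); total 1. Next closest is /d/ at distance 3.

p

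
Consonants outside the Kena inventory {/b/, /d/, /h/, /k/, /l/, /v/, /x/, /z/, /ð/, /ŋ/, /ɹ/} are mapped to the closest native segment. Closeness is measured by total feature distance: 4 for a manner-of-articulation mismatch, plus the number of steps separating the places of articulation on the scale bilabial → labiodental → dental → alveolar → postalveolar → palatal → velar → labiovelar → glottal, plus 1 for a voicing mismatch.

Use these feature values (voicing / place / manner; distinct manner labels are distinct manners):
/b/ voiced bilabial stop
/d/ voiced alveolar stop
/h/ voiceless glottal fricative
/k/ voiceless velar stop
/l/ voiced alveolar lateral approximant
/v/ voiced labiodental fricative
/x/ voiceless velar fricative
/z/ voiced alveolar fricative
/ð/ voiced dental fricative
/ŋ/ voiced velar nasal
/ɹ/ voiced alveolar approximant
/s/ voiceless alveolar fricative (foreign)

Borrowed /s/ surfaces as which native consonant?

z

/z/ is closest: same manner (fricative), place distance 0 (alveolar→alveolar), voicing differs (+1); total 1. Next closest is /ð/ at distance 2.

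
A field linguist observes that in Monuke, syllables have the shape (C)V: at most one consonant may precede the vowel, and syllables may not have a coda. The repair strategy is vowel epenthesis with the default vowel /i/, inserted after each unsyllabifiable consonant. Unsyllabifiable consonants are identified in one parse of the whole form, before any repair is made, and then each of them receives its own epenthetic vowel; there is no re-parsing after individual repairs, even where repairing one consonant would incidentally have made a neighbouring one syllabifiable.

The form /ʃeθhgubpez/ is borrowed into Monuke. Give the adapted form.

ʃeθihigubipezi

The consonants /θ/, /h/, /b/, /z/ cannot be parsed into a legal (C)V syllable (no codas are permitted; onsets are limited to one consonant).
Epenthesis after each stranded consonant: /θ/ → /θi/, /h/ → /hi/, /b/ → /bi/, /z/ → /zi/.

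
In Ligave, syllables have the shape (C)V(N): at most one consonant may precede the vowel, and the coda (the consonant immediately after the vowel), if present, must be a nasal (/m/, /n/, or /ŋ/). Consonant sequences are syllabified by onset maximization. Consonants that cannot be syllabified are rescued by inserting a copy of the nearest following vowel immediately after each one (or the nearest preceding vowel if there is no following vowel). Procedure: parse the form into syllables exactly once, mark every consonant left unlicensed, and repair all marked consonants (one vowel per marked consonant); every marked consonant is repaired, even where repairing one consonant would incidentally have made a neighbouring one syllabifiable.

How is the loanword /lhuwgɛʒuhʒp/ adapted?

luhuwɛgɛʒuhuʒupu

The consonants /l/, /w/, /h/, /ʒ/, /p/ cannot be parsed into a legal (C)V(N) syllable (only a nasal (/m/, /n/, or /ŋ/) is licensed in coda position; onsets are limited to one consonant).
Each unlicensed consonant becomes the onset of a new syllable: /l/ → /lu/, /w/ → /wɛ/, /h/ → /hu/, /ʒ/ → /ʒu/, /p/ → /pu/.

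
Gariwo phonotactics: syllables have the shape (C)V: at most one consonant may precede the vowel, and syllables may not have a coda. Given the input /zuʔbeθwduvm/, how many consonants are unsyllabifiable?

5

Syllabifying with onset maximization leaves /ʔ/, /θ/, /w/, /v/, /m/ stranded (no codas are permitted; onsets are limited to one consonant).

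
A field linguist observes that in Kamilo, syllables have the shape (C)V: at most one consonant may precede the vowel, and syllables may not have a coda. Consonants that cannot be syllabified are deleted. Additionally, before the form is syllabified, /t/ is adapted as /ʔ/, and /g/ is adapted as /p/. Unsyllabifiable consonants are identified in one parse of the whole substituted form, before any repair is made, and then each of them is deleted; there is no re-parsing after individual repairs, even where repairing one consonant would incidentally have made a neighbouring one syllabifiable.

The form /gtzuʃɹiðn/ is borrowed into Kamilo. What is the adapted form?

zuɹi

Substitution: /g/ → /p/, /t/ → /ʔ/, giving /pʔzuʃɹiðn/.
Syllabifying with onset maximization leaves /p/, /ʔ/, /ʃ/, /ð/, /n/ stranded (no codas are permitted; onsets are limited to one consonant).
Deleting the stranded consonants removes /p/, /ʔ/, /ʃ/, /ð/, /n/.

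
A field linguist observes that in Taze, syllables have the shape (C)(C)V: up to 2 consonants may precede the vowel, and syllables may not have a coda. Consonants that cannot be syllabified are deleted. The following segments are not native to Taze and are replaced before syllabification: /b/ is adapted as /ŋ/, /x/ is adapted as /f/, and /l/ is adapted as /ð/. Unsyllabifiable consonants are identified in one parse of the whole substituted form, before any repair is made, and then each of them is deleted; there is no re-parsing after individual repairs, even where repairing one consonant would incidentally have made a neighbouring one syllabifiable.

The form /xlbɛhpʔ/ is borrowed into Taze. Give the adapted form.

Substitution: /x/ → /f/, /l/ → /ð/, /b/ → /ŋ/, giving /fðŋɛhpʔ/.
Syllabifying with onset maximization leaves /f/, /h/, /p/, /ʔ/ stranded (no codas are permitted; onsets may contain at most 2 consonants).
Deletion applies to /f/, /h/, /p/, /ʔ/.

ðŋɛ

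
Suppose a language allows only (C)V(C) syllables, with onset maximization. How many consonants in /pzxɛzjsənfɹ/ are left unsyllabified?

The consonants /p/, /z/, /j/, /f/, /ɹ/ cannot be parsed into a legal (C)V(C) syllable (at most one coda consonant is licensed; onsets are limited to one consonant).

5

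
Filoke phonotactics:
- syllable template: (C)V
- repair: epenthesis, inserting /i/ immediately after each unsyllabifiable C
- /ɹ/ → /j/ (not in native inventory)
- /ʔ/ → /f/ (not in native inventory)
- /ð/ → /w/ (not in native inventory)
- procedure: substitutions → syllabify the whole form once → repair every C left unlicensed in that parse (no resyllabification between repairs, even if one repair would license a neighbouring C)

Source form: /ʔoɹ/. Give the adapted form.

foji

Substitution: /ʔ/ → /f/, /ɹ/ → /j/, giving /foj/.
The consonants /j/ cannot be parsed into a legal (C)V syllable (no codas are permitted; onsets are limited to one consonant).
Epenthesis after each stranded consonant: /j/ → /ji/.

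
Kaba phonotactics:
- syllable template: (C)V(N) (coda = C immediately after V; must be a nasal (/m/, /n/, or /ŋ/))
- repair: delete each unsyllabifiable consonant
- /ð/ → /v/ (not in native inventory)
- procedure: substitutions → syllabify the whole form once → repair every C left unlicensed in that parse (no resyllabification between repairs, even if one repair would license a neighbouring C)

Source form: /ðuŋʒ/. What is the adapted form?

Substitution: /ð/ → /v/, giving /vuŋʒ/.
Under (C)V(N), the unsyllabifiable consonants are /ʒ/ (only a nasal (/m/, /n/, or /ŋ/) is licensed in coda position; onsets are limited to one consonant).
Deletion applies to /ʒ/.

vuŋ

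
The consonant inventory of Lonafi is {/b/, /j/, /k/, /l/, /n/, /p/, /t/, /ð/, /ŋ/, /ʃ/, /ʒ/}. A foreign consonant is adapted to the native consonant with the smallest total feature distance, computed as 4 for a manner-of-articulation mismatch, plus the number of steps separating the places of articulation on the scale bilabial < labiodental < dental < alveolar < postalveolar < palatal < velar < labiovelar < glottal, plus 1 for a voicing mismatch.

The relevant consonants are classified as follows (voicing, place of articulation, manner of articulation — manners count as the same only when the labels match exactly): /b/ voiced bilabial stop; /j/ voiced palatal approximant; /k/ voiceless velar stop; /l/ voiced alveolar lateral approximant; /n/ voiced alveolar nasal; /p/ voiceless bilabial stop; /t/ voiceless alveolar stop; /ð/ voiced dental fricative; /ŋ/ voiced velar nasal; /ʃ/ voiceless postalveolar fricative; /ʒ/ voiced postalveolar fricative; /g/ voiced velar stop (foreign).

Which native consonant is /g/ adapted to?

k

/k/ is closest: same manner (stop), place distance 0 (velar→velar), voicing differs (+1); total 1. Next closest is /t/ at distance 4.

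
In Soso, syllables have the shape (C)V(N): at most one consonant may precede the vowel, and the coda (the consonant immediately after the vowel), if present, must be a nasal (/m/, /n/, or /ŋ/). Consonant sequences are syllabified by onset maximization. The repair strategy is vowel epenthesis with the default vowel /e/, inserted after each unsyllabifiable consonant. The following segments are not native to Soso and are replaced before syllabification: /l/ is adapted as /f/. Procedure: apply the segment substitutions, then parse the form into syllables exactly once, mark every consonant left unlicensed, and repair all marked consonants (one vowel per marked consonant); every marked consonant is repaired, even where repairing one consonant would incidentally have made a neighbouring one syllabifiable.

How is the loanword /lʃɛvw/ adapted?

feʃɛvewe

Substitution: /l/ → /f/, giving /fʃɛvw/.
Under (C)V(N), the unsyllabifiable consonants are /f/, /v/, /w/ (only a nasal (/m/, /n/, or /ŋ/) is licensed in coda position; onsets are limited to one consonant).
Inserting the epenthetic vowel yields /f/ → /fe/, /v/ → /ve/, /w/ → /we/.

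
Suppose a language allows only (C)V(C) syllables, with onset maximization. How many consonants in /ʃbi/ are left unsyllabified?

The consonants /ʃ/ cannot be parsed into a legal (C)V(C) syllable (at most one coda consonant is licensed; onsets are limited to one consonant).

1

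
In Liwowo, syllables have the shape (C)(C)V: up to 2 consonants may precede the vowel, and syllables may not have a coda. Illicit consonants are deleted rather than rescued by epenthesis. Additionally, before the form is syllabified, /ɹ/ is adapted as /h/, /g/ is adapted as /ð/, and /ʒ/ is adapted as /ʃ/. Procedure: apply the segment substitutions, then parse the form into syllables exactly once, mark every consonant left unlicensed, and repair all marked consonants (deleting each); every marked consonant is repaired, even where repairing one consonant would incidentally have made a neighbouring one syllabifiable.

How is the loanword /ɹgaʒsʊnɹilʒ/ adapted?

Substitution: /ɹ/ → /h/, /g/ → /ð/, /ʒ/ → /ʃ/, giving /hðaʃsʊnhilʃ/.
Under (C)(C)V, the unsyllabifiable consonants are /l/, /ʃ/ (no codas are permitted; onsets may contain at most 2 consonants).
Each unlicensed consonant is deleted: /l/, /ʃ/.

hðaʃsʊnhi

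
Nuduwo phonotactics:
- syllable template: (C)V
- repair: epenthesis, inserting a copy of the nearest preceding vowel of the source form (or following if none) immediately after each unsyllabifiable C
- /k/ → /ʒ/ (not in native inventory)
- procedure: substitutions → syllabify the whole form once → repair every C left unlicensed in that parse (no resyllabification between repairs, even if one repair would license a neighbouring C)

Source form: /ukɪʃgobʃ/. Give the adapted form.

uʒɪʃɪgoboʃo

Substitution: /k/ → /ʒ/, giving /uʒɪʃgobʃ/.
The consonants /ʃ/, /b/, /ʃ/ cannot be parsed into a legal (C)V syllable (no codas are permitted; onsets are limited to one consonant).
Inserting the epenthetic vowel yields /ʃ/ → /ʃɪ/, /b/ → /bo/, /ʃ/ → /ʃo/.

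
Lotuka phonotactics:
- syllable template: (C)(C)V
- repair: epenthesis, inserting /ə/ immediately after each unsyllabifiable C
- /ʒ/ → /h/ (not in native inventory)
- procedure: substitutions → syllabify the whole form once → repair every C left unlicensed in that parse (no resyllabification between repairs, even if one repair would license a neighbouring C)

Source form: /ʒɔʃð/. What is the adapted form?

Substitution: /ʒ/ → /h/, giving /hɔʃð/.
The consonants /ʃ/, /ð/ cannot be parsed into a legal (C)(C)V syllable (no codas are permitted; onsets may contain at most 2 consonants).
Inserting the epenthetic vowel yields /ʃ/ → /ʃə/, /ð/ → /ðə/.

hɔʃəðə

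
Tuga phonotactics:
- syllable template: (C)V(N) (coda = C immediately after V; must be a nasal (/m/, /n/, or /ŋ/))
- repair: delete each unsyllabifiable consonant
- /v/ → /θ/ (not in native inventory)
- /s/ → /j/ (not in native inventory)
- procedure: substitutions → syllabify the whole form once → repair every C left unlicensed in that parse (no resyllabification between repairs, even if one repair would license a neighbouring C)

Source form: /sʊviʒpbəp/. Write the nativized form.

Substitution: /s/ → /j/, /v/ → /θ/, giving /jʊθiʒpbəp/.
Under (C)V(N), the unsyllabifiable consonants are /ʒ/, /p/, /p/ (only a nasal (/m/, /n/, or /ŋ/) is licensed in coda position; onsets are limited to one consonant).
Deletion applies to /ʒ/, /p/, /p/.

jʊθibə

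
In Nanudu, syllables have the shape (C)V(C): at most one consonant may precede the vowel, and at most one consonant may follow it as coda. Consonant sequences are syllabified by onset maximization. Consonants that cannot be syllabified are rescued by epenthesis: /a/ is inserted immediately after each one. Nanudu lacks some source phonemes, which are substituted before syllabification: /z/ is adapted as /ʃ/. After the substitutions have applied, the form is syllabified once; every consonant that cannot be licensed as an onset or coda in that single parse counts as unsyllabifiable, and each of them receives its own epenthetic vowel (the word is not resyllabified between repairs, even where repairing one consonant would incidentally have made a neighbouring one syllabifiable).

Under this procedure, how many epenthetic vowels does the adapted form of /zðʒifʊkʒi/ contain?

After substitution the input is /ʃðʒifʊkʒi/.
The unsyllabifiable consonants are /ʃ/, /ð/; each receives one epenthetic vowel.

2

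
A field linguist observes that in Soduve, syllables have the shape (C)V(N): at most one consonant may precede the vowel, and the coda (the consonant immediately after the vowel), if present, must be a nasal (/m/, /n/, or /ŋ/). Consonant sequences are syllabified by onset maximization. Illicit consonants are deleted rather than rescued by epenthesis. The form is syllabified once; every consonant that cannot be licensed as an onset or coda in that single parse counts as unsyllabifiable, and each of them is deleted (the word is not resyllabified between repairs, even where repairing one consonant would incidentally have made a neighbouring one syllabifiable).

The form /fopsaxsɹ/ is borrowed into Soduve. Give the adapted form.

fosa

Syllabifying with onset maximization leaves /p/, /x/, /s/, /ɹ/ stranded (only a nasal (/m/, /n/, or /ŋ/) is licensed in coda position; onsets are limited to one consonant).
Each unlicensed consonant is deleted: /p/, /x/, /s/, /ɹ/.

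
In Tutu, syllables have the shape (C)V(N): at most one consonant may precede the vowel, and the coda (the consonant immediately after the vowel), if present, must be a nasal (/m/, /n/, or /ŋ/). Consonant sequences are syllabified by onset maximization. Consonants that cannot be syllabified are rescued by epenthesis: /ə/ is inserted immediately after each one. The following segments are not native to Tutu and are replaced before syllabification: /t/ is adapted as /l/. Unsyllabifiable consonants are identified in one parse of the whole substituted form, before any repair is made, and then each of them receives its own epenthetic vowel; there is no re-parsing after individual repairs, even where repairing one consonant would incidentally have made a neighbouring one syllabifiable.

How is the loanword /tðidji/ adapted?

ləðidəji

Substitution: /t/ → /l/, giving /lðidji/.
Syllabifying with onset maximization leaves /l/, /d/ stranded (only a nasal (/m/, /n/, or /ŋ/) is licensed in coda position; onsets are limited to one consonant).
Epenthesis after each stranded consonant: /l/ → /lə/, /d/ → /də/.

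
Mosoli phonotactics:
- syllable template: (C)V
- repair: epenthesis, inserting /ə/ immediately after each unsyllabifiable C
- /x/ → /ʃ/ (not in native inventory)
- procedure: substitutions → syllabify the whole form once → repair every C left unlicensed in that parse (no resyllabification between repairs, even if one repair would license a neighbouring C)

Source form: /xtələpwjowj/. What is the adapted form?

Substitution: /x/ → /ʃ/, giving /ʃtələpwjowj/.
The consonants /ʃ/, /p/, /w/, /w/, /j/ cannot be parsed into a legal (C)V syllable (no codas are permitted; onsets are limited to one consonant).
Each unlicensed consonant becomes the onset of a new syllable: /ʃ/ → /ʃə/, /p/ → /pə/, /w/ → /wə/, /w/ → /wə/, /j/ → /jə/.

ʃətələpəwəjowəjə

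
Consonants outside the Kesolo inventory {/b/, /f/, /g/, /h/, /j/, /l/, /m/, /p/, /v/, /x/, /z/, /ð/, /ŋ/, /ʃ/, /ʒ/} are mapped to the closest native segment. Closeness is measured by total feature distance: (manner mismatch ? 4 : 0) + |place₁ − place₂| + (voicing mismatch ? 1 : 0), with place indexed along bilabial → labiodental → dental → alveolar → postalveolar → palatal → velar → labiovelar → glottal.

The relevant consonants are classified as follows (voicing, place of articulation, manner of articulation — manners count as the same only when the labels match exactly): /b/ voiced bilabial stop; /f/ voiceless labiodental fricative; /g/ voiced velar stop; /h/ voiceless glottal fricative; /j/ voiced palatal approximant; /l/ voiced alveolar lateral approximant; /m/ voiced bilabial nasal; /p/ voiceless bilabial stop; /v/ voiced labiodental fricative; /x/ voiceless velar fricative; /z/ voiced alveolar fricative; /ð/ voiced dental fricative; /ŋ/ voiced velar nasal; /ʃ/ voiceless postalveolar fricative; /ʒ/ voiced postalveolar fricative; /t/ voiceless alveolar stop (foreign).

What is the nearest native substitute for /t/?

/p/ is closest: same manner (stop), place distance 3 (alveolar→bilabial), same voicing; total 3. Next closest is /b/ at distance 4.

p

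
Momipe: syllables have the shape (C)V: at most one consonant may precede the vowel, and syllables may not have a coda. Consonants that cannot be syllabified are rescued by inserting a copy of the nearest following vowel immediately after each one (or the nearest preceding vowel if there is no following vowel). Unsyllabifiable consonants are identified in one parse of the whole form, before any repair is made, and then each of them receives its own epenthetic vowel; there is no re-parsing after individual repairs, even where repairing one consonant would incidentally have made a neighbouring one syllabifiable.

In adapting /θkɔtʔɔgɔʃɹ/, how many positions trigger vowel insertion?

The unsyllabifiable consonants are /θ/, /t/, /ʃ/, /ɹ/; each receives one epenthetic vowel.

4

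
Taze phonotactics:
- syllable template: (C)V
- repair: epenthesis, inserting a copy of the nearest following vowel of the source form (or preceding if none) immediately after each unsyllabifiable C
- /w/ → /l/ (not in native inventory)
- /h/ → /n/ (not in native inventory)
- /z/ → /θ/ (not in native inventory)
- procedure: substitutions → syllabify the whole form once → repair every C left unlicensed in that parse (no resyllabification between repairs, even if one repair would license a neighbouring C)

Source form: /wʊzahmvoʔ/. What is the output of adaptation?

lʊθanomovoʔo

Substitution: /w/ → /l/, /z/ → /θ/, /h/ → /n/, giving /lʊθanmvoʔ/.
The consonants /n/, /m/, /ʔ/ cannot be parsed into a legal (C)V syllable (no codas are permitted; onsets are limited to one consonant).
Epenthesis after each stranded consonant: /n/ → /no/, /m/ → /mo/, /ʔ/ → /ʔo/.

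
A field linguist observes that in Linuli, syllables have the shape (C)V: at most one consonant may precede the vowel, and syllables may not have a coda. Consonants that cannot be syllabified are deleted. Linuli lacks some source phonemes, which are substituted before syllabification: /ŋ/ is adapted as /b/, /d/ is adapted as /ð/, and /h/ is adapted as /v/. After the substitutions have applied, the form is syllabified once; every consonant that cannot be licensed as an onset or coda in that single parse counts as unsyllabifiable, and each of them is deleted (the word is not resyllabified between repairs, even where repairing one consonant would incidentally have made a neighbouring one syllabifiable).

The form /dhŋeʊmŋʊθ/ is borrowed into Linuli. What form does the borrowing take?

beʊbʊ

Substitution: /d/ → /ð/, /h/ → /v/, /ŋ/ → /b/, giving /ðvbeʊmbʊθ/.
The consonants /ð/, /v/, /m/, /θ/ cannot be parsed into a legal (C)V syllable (no codas are permitted; onsets are limited to one consonant).
Each unlicensed consonant is deleted: /ð/, /v/, /m/, /θ/.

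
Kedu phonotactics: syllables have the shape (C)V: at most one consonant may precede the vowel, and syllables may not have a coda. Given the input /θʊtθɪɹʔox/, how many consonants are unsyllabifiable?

3

Under (C)V, the unsyllabifiable consonants are /t/, /ɹ/, /x/ (no codas are permitted; onsets are limited to one consonant).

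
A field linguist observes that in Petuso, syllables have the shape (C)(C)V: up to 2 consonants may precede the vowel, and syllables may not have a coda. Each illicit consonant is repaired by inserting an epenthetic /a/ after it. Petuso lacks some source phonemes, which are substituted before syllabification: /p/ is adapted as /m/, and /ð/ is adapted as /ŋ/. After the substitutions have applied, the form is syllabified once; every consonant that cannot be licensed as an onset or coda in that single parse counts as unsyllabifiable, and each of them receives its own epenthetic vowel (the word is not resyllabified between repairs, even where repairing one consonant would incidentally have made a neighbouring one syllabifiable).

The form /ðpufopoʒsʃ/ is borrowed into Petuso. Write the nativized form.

ŋmufomoʒasaʃa

Substitution: /ð/ → /ŋ/, /p/ → /m/, giving /ŋmufomoʒsʃ/.
The consonants /ʒ/, /s/, /ʃ/ cannot be parsed into a legal (C)(C)V syllable (no codas are permitted; onsets may contain at most 2 consonants).
Each unlicensed consonant becomes the onset of a new syllable: /ʒ/ → /ʒa/, /s/ → /sa/, /ʃ/ → /ʃa/.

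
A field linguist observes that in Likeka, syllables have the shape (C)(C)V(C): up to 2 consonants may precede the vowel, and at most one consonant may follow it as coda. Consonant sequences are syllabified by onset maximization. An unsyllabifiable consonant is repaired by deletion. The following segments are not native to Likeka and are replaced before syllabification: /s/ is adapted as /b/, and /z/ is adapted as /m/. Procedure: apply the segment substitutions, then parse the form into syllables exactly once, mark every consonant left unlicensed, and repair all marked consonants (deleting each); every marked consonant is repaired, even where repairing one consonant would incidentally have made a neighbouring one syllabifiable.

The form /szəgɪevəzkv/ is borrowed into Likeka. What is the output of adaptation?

bməgɪevəm

Substitution: /s/ → /b/, /z/ → /m/, giving /bməgɪevəmkv/.
The consonants /k/, /v/ cannot be parsed into a legal (C)(C)V(C) syllable (at most one coda consonant is licensed; onsets may contain at most 2 consonants).
Each unlicensed consonant is deleted: /k/, /v/.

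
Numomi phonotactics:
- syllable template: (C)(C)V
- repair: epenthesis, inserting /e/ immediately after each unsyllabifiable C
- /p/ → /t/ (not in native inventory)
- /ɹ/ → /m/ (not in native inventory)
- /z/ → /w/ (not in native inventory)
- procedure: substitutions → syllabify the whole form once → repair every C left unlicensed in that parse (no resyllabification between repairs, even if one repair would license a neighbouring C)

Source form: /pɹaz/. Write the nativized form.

tmawe

Substitution: /p/ → /t/, /ɹ/ → /m/, /z/ → /w/, giving /tmaw/.
The consonants /w/ cannot be parsed into a legal (C)(C)V syllable (no codas are permitted; onsets may contain at most 2 consonants).
Each unlicensed consonant becomes the onset of a new syllable: /w/ → /we/.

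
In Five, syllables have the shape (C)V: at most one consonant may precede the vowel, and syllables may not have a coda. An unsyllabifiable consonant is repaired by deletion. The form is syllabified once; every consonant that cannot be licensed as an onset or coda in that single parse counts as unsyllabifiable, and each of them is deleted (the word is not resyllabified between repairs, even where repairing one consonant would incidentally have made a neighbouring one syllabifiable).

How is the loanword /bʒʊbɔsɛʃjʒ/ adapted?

Under (C)V, the unsyllabifiable consonants are /b/, /ʃ/, /j/, /ʒ/ (no codas are permitted; onsets are limited to one consonant).
Deleting the stranded consonants removes /b/, /ʃ/, /j/, /ʒ/.

ʒʊbɔsɛ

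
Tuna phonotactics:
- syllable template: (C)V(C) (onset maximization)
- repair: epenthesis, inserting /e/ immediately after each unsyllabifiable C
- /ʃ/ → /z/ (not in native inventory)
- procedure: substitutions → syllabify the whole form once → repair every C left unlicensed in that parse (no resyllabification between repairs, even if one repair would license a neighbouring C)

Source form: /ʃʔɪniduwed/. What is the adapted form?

Substitution: /ʃ/ → /z/, giving /zʔɪniduwed/.
The consonants /z/ cannot be parsed into a legal (C)V(C) syllable (at most one coda consonant is licensed; onsets are limited to one consonant).
Inserting the epenthetic vowel yields /z/ → /ze/.

zeʔɪniduwed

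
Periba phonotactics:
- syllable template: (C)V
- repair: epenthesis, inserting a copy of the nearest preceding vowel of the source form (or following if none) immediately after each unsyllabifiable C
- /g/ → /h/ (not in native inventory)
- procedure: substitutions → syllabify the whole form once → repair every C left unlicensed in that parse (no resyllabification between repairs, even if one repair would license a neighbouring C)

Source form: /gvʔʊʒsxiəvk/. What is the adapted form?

Substitution: /g/ → /h/, giving /hvʔʊʒsxiəvk/.
The consonants /h/, /v/, /ʒ/, /s/, /v/, /k/ cannot be parsed into a legal (C)V syllable (no codas are permitted; onsets are limited to one consonant).
Epenthesis after each stranded consonant: /h/ → /hʊ/, /v/ → /vʊ/, /ʒ/ → /ʒʊ/, /s/ → /sʊ/, /v/ → /və/, /k/ → /kə/.

hʊvʊʔʊʒʊsʊxiəvəkə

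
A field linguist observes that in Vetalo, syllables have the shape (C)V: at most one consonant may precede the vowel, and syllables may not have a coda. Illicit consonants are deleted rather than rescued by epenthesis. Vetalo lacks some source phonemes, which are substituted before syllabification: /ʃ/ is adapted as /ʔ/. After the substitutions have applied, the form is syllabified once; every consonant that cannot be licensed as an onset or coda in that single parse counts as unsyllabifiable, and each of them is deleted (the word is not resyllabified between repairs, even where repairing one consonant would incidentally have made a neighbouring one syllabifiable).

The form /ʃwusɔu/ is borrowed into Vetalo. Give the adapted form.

Substitution: /ʃ/ → /ʔ/, giving /ʔwusɔu/.
The consonants /ʔ/ cannot be parsed into a legal (C)V syllable (no codas are permitted; onsets are limited to one consonant).
Each unlicensed consonant is deleted: /ʔ/.

wusɔu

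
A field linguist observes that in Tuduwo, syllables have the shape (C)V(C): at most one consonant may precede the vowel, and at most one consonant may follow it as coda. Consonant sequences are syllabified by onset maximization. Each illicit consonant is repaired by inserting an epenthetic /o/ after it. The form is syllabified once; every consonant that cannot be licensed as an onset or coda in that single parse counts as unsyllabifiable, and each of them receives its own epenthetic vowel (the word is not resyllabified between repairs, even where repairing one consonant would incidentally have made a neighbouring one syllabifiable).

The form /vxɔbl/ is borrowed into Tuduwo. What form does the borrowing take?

voxɔblo

Under (C)V(C), the unsyllabifiable consonants are /v/, /l/ (at most one coda consonant is licensed; onsets are limited to one consonant).
Epenthesis after each stranded consonant: /v/ → /vo/, /l/ → /lo/.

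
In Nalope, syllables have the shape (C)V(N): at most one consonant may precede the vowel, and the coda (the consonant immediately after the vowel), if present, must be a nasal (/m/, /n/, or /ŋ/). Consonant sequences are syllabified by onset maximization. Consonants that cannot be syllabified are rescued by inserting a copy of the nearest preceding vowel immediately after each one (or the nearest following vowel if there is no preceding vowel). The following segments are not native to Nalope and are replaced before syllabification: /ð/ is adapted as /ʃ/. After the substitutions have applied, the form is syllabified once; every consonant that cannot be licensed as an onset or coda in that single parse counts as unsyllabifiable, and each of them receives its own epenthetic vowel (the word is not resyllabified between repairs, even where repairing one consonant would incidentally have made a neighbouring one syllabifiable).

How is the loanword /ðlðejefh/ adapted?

ʃeleʃejefehe

Substitution: /ð/ → /ʃ/, giving /ʃlʃejefh/.
Under (C)V(N), the unsyllabifiable consonants are /ʃ/, /l/, /f/, /h/ (only a nasal (/m/, /n/, or /ŋ/) is licensed in coda position; onsets are limited to one consonant).
Inserting the epenthetic vowel yields /ʃ/ → /ʃe/, /l/ → /le/, /f/ → /fe/, /h/ → /he/.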